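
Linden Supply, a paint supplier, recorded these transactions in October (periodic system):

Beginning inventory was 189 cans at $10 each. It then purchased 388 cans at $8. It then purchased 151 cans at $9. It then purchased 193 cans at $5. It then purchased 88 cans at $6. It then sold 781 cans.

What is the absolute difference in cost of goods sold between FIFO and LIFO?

FIFO COGS: 189 @ $10 + 388 @ $8 + 151 @ $9 + 53 @ $5 = $6,618
LIFO COGS: 88 @ $6 + 193 @ $5 + 151 @ $9 + 349 @ $8 = $5,644
Difference = |$6,618 − $5,644| = $974

$974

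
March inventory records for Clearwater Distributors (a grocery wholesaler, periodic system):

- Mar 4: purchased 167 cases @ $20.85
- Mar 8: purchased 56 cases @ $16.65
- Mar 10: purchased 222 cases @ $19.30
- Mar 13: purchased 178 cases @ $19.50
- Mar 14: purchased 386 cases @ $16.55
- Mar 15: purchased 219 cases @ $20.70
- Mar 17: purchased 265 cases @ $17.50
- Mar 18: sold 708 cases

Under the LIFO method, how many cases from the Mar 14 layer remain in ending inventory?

162

Mar 18, 708 sold [LIFO — newest first]: 265 @ $17.50 + 219 @ $20.70 + 224 @ $16.55 = $12,878.00
Ending inventory: 167 @ $20.85 + 56 @ $16.65 + 222 @ $19.30 + 178 @ $19.50 + 162 @ $16.55 = $14,851.05
Check: goods available $27,729.05 = COGS $12,878.00 + ending $14,851.05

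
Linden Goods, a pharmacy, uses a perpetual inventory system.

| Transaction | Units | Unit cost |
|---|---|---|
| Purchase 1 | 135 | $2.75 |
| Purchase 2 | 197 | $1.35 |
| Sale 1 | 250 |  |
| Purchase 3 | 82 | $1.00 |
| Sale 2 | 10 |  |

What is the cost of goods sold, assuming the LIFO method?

Sale 1 (250) [LIFO — newest first]: 197 @ $1.35 + 53 @ $2.75 = $411.70
Sale 2 (10) [LIFO — newest first]: 10 @ $1.00 = $10.00
Total COGS = $411.70 + $10.00 = $421.70
Ending inventory: 82 @ $2.75 + 72 @ $1.00 = $297.50

COGS = $421.70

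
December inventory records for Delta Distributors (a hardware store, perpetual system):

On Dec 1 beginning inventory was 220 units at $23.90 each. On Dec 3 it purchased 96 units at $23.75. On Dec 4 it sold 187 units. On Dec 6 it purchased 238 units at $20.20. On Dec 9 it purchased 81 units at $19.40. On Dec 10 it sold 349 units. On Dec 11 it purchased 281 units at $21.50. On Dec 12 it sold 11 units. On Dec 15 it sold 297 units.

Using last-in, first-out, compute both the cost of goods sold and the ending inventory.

COGS = $18,237.70; ending inventory = $1,720.80

Dec 4, 187 sold [LIFO — newest first]: 96 @ $23.75 + 91 @ $23.90 = $4,454.90
Dec 10, 349 sold [LIFO — newest first]: 81 @ $19.40 + 238 @ $20.20 + 30 @ $23.90 = $7,096.00
Dec 12, 11 sold [LIFO — newest first]: 11 @ $21.50 = $236.50
Dec 15, 297 sold [LIFO — newest first]: 270 @ $21.50 + 27 @ $23.90 = $6,450.30
Total COGS = $4,454.90 + $7,096.00 + $236.50 + $6,450.30 = $18,237.70
Ending inventory: 72 @ $23.90 = $1,720.80
Check: goods available $19,958.50 = COGS $18,237.70 + ending $1,720.80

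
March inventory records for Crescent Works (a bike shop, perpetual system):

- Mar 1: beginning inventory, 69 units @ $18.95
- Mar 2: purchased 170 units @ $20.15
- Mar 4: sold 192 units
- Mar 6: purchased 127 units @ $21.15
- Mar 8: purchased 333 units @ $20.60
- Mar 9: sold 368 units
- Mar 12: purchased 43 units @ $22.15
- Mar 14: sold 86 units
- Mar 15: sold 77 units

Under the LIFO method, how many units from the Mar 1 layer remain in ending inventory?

19

Mar 4, 192 sold [LIFO — newest first]: 170 @ $20.15 + 22 @ $18.95 = $3,842.40
Mar 9, 368 sold [LIFO — newest first]: 333 @ $20.60 + 35 @ $21.15 = $7,600.05
Mar 14, 86 sold [LIFO — newest first]: 43 @ $22.15 + 43 @ $21.15 = $1,861.90
Mar 15, 77 sold [LIFO — newest first]: 49 @ $21.15 + 28 @ $18.95 = $1,566.95
Total COGS = $3,842.40 + $7,600.05 + $1,861.90 + $1,566.95 = $14,871.30
Ending inventory: 19 @ $18.95 = $360.05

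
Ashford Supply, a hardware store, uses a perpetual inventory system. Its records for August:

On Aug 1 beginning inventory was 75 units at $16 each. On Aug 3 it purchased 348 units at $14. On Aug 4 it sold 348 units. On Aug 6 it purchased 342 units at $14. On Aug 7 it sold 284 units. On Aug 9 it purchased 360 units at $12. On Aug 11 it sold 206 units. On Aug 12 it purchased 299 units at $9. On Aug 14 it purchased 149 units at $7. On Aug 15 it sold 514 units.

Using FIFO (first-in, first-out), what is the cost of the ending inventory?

Ending inventory = $1,691

Aug 4, 348 sold [FIFO — oldest first]: 75 @ $16 + 273 @ $14 = $5,022
Aug 7, 284 sold [FIFO — oldest first]: 75 @ $14 + 209 @ $14 = $3,976
Aug 11, 206 sold [FIFO — oldest first]: 133 @ $14 + 73 @ $12 = $2,738
Aug 15, 514 sold [FIFO — oldest first]: 287 @ $12 + 227 @ $9 = $5,487
Total COGS = $5,022 + $3,976 + $2,738 + $5,487 = $17,223
Ending inventory: 72 @ $9 + 149 @ $7 = $1,691
Check: goods available $18,914 = COGS $17,223 + ending $1,691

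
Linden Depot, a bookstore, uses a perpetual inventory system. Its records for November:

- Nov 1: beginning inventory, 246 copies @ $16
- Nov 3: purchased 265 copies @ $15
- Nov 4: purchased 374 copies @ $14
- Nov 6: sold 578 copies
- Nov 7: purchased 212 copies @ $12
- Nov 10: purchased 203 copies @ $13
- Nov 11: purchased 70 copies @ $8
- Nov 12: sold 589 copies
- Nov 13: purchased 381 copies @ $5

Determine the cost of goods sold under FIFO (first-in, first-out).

Nov 6, 578 sold [FIFO — oldest first]: 246 @ $16 + 265 @ $15 + 67 @ $14 = $8,849
Nov 12, 589 sold [FIFO — oldest first]: 307 @ $14 + 212 @ $12 + 70 @ $13 = $7,752
Total COGS = $8,849 + $7,752 = $16,601
Ending inventory: 133 @ $13 + 70 @ $8 + 381 @ $5 = $4,194

COGS = $16,601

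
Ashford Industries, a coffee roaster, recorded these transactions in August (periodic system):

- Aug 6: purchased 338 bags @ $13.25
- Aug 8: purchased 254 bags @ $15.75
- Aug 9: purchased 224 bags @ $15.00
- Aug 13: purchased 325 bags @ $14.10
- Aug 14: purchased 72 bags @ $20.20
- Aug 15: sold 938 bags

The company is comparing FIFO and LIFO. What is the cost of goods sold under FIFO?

COGS = $13,559.20

FIFO COGS: 338 @ $13.25 + 254 @ $15.75 + 224 @ $15.00 + 122 @ $14.10 = $13,559.20
LIFO COGS: 72 @ $20.20 + 325 @ $14.10 + 224 @ $15.00 + 254 @ $15.75 + 63 @ $13.25 = $14,232.15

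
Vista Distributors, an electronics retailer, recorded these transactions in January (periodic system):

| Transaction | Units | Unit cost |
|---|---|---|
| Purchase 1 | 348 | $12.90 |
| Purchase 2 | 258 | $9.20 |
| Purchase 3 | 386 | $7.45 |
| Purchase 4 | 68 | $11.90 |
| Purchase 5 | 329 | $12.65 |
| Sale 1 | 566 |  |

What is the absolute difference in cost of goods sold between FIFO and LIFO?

$264.70

FIFO COGS: 348 @ $12.90 + 218 @ $9.20 = $6,494.80
LIFO COGS: 329 @ $12.65 + 68 @ $11.90 + 169 @ $7.45 = $6,230.10
Difference = |$6,494.80 − $6,230.10| = $264.70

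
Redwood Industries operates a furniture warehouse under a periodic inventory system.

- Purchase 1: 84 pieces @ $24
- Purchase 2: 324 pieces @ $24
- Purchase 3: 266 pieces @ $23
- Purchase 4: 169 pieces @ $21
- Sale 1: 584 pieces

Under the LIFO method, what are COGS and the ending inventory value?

Sale 1 (584) [LIFO — newest first]: 169 @ $21 + 266 @ $23 + 149 @ $24 = $13,243
Ending inventory: 84 @ $24 + 175 @ $24 = $6,216

COGS = $13,243; ending inventory = $6,216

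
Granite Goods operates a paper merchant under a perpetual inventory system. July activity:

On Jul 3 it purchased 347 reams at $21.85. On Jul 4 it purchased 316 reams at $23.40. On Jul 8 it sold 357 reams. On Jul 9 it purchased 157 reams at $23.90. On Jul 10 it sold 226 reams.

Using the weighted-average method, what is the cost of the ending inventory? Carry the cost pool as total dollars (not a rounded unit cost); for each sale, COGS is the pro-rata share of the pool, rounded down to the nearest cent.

After Jul 3: 347 on hand, pool $7,581.95 (≈ $21.8500 each)
After Jul 4: 663 on hand, pool $14,976.35 (≈ $22.5888 each)
Jul 8, sell 357: 357/663 × $14,976.35 → $8,064.18
After Jul 9: 463 on hand, pool $10,664.47 (≈ $23.0334 each)
Jul 10, sell 226: 226/463 × $10,664.47 → $5,205.55
Total COGS = $8,064.18 + $5,205.55 = $13,269.73
Ending inventory (cost pool remaining) = $5,458.92
Check: goods available $18,728.65 = COGS $13,269.73 + ending $5,458.92

Ending inventory = $5,458.92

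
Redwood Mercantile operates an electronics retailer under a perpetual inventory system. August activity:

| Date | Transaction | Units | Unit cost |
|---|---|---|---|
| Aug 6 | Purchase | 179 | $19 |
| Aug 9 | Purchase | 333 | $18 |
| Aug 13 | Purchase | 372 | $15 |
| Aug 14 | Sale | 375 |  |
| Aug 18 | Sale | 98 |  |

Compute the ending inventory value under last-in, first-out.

Aug 14, 375 sold [LIFO — newest first]: 372 @ $15 + 3 @ $18 = $5,634
Aug 18, 98 sold [LIFO — newest first]: 98 @ $18 = $1,764
Total COGS = $5,634 + $1,764 = $7,398
Ending inventory: 179 @ $19 + 232 @ $18 = $7,577

Ending inventory = $7,577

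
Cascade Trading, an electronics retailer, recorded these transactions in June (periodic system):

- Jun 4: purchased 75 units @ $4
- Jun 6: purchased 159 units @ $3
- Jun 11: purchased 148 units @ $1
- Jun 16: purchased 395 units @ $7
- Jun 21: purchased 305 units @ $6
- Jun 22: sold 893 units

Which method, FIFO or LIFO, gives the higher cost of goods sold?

LIFO

FIFO COGS: 75 @ $4 + 159 @ $3 + 148 @ $1 + 395 @ $7 + 116 @ $6 = $4,386
LIFO COGS: 305 @ $6 + 395 @ $7 + 148 @ $1 + 45 @ $3 = $4,878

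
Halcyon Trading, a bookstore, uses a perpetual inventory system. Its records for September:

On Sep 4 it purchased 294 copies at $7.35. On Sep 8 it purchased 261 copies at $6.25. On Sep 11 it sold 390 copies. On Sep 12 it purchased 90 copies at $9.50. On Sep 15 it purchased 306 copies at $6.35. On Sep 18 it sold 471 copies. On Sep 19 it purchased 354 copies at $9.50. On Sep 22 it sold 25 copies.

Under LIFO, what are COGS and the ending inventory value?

COGS = $6,166.25; ending inventory = $3,787.00

Sep 11, 390 sold [LIFO — newest first]: 261 @ $6.25 + 129 @ $7.35 = $2,579.40
Sep 18, 471 sold [LIFO — newest first]: 306 @ $6.35 + 90 @ $9.50 + 75 @ $7.35 = $3,349.35
Sep 22, 25 sold [LIFO — newest first]: 25 @ $9.50 = $237.50
Total COGS = $2,579.40 + $3,349.35 + $237.50 = $6,166.25
Ending inventory: 90 @ $7.35 + 329 @ $9.50 = $3,787.00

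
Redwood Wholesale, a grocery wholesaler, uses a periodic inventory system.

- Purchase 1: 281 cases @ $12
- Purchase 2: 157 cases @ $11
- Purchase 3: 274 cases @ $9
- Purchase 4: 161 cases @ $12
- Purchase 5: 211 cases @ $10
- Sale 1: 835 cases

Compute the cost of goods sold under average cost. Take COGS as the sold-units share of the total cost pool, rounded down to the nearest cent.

Sale 1, sell 835: 835/1084 × $11,607.00 → $8,940.81
Ending inventory (cost pool remaining) = $2,666.19

COGS = $8,940.81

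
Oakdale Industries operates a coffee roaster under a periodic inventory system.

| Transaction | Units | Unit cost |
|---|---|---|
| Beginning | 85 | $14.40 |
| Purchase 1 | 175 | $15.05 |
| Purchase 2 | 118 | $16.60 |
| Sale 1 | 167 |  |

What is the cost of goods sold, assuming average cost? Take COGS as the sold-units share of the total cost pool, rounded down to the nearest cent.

COGS = $2,569.74

Sale 1, sell 167: 167/378 × $5,816.55 → $2,569.74
Ending inventory (cost pool remaining) = $3,246.81
Check: goods available $5,816.55 = COGS $2,569.74 + ending $3,246.81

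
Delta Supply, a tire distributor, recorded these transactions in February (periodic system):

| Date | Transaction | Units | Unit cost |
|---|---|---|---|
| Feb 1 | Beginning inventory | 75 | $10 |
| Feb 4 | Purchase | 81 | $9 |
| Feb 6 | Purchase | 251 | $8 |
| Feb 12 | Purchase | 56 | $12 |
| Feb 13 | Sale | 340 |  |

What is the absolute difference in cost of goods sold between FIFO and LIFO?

$26

FIFO COGS: 75 @ $10 + 81 @ $9 + 184 @ $8 = $2,951
LIFO COGS: 56 @ $12 + 251 @ $8 + 33 @ $9 = $2,977
Difference = |$2,951 − $2,977| = $26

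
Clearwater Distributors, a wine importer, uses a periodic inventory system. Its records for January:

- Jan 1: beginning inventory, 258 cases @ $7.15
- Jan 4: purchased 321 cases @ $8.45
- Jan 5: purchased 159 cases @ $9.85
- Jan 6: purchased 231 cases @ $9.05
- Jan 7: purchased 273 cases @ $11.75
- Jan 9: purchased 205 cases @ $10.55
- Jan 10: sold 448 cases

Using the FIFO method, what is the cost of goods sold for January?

Jan 10, 448 sold [FIFO — oldest first]: 258 @ $7.15 + 190 @ $8.45 = $3,450.20
Ending inventory: 131 @ $8.45 + 159 @ $9.85 + 231 @ $9.05 + 273 @ $11.75 + 205 @ $10.55 = $10,134.15

COGS = $3,450.20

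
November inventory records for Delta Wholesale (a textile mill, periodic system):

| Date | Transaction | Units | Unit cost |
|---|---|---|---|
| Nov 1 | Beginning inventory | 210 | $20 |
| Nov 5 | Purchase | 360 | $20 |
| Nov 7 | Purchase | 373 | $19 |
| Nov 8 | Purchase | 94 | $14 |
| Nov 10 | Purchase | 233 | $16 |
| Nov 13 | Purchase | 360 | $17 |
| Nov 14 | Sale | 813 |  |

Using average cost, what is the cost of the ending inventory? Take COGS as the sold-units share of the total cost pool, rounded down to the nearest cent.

Ending inventory = $14,861.89

Nov 14, sell 813: 813/1630 × $29,651.00 → $14,789.11
Ending inventory (cost pool remaining) = $14,861.89
Check: goods available $29,651.00 = COGS $14,789.11 + ending $14,861.89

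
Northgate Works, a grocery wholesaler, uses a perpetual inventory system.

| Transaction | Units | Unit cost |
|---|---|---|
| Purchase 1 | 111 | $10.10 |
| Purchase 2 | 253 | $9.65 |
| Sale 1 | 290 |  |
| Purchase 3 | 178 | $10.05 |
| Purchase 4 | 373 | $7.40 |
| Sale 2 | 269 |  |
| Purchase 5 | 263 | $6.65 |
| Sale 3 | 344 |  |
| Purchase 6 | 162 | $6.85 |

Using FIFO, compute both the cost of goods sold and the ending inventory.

COGS = $8,022.85; ending inventory = $2,947.45

Sale 1 (290) [FIFO — oldest first]: 111 @ $10.10 + 179 @ $9.65 = $2,848.45
Sale 2 (269) [FIFO — oldest first]: 74 @ $9.65 + 178 @ $10.05 + 17 @ $7.40 = $2,628.80
Sale 3 (344) [FIFO — oldest first]: 344 @ $7.40 = $2,545.60
Total COGS = $2,848.45 + $2,628.80 + $2,545.60 = $8,022.85
Ending inventory: 12 @ $7.40 + 263 @ $6.65 + 162 @ $6.85 = $2,947.45
Check: goods available $10,970.30 = COGS $8,022.85 + ending $2,947.45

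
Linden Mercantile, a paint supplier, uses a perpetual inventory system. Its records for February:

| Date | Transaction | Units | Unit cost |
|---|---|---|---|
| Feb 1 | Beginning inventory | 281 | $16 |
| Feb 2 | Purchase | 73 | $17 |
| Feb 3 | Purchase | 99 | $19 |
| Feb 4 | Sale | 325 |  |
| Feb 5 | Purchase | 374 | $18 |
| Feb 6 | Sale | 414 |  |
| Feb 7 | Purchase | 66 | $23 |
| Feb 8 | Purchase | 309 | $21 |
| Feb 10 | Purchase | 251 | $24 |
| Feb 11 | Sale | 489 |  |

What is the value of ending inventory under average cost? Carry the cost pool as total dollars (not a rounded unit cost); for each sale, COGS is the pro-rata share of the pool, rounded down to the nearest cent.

Ending inventory = $4,912.33

After Feb 1: 281 on hand, pool $4,496.00 (≈ $16.0000 each)
After Feb 2: 354 on hand, pool $5,737.00 (≈ $16.2062 each)
After Feb 3: 453 on hand, pool $7,618.00 (≈ $16.8168 each)
Feb 4, sell 325: 325/453 × $7,618.00 → $5,465.45
After Feb 5: 502 on hand, pool $8,884.55 (≈ $17.6983 each)
Feb 6, sell 414: 414/502 × $8,884.55 → $7,327.09
After Feb 7: 154 on hand, pool $3,075.46 (≈ $19.9705 each)
After Feb 8: 463 on hand, pool $9,564.46 (≈ $20.6576 each)
After Feb 10: 714 on hand, pool $15,588.46 (≈ $21.8326 each)
Feb 11, sell 489: 489/714 × $15,588.46 → $10,676.13
Total COGS = $5,465.45 + $7,327.09 + $10,676.13 = $23,468.67
Ending inventory (cost pool remaining) = $4,912.33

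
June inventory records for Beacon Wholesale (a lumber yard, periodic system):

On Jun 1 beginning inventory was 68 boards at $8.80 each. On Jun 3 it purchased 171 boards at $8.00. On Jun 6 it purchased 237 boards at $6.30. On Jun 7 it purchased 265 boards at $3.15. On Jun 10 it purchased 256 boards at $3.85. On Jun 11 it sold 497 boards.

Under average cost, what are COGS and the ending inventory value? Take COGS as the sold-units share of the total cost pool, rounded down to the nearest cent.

Jun 11, sell 497: 497/997 × $5,279.85 → $2,631.98
Ending inventory (cost pool remaining) = $2,647.87
Check: goods available $5,279.85 = COGS $2,631.98 + ending $2,647.87

COGS = $2,631.98; ending inventory = $2,647.87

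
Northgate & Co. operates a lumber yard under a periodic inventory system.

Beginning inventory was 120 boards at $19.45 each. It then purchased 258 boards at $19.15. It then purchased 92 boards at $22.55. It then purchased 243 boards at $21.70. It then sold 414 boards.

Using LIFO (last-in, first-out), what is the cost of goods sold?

COGS = $8,860.55

Sale 1 (414) [LIFO — newest first]: 243 @ $21.70 + 92 @ $22.55 + 79 @ $19.15 = $8,860.55
Ending inventory: 120 @ $19.45 + 179 @ $19.15 = $5,761.85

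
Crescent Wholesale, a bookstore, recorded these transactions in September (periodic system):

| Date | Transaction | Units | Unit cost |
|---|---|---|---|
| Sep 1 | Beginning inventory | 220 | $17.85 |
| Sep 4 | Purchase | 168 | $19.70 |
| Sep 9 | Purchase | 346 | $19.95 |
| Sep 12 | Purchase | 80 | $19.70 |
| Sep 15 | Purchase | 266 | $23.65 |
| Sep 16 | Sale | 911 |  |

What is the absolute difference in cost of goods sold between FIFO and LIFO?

$980.20

FIFO COGS: 220 @ $17.85 + 168 @ $19.70 + 346 @ $19.95 + 80 @ $19.70 + 97 @ $23.65 = $18,009.35
LIFO COGS: 266 @ $23.65 + 80 @ $19.70 + 346 @ $19.95 + 168 @ $19.70 + 51 @ $17.85 = $18,989.55
Difference = |$18,009.35 − $18,989.55| = $980.20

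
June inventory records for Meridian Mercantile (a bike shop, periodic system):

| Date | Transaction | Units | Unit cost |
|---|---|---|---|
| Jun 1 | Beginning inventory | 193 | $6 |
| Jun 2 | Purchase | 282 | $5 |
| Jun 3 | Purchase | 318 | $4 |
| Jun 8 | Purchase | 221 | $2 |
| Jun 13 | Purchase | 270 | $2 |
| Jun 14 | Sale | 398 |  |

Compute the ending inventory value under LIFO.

Jun 14, 398 sold [LIFO — newest first]: 270 @ $2 + 128 @ $2 = $796
Ending inventory: 193 @ $6 + 282 @ $5 + 318 @ $4 + 93 @ $2 = $4,026

Ending inventory = $4,026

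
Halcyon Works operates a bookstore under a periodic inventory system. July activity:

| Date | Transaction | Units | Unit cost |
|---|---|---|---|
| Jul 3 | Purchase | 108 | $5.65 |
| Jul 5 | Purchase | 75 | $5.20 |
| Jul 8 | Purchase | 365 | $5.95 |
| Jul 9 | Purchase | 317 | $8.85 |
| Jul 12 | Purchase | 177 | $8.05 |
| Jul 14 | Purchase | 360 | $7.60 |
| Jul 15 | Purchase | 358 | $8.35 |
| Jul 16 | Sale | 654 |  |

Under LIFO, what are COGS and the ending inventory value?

Jul 16, 654 sold [LIFO — newest first]: 358 @ $8.35 + 296 @ $7.60 = $5,238.90
Ending inventory: 108 @ $5.65 + 75 @ $5.20 + 365 @ $5.95 + 317 @ $8.85 + 177 @ $8.05 + 64 @ $7.60 = $7,888.65

COGS = $5,238.90; ending inventory = $7,888.65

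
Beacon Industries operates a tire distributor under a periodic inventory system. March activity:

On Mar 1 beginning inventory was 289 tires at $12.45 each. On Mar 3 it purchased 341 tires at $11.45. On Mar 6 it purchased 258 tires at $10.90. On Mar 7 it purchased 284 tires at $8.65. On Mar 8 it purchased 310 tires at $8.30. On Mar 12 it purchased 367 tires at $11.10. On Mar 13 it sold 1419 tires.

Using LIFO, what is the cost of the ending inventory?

Ending inventory = $5,212.50

Mar 13, 1419 sold [LIFO — newest first]: 367 @ $11.10 + 310 @ $8.30 + 284 @ $8.65 + 258 @ $10.90 + 200 @ $11.45 = $14,205.50
Ending inventory: 289 @ $12.45 + 141 @ $11.45 = $5,212.50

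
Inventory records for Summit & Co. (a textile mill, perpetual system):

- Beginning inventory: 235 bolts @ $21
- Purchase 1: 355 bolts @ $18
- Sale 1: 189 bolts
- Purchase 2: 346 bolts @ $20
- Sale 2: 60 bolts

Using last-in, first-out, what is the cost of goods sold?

COGS = $4,602

Sale 1 (189) [LIFO — newest first]: 189 @ $18 = $3,402
Sale 2 (60) [LIFO — newest first]: 60 @ $20 = $1,200
Total COGS = $3,402 + $1,200 = $4,602
Ending inventory: 235 @ $21 + 166 @ $18 + 286 @ $20 = $13,643
Check: goods available $18,245 = COGS $4,602 + ending $13,643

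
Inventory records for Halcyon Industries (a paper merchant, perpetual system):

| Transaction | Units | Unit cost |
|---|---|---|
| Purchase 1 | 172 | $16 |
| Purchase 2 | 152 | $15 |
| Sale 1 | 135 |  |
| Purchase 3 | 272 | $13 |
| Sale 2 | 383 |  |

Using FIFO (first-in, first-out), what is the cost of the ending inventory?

Ending inventory = $1,014

Sale 1 (135) [FIFO — oldest first]: 135 @ $16 = $2,160
Sale 2 (383) [FIFO — oldest first]: 37 @ $16 + 152 @ $15 + 194 @ $13 = $5,394
Total COGS = $2,160 + $5,394 = $7,554
Ending inventory: 78 @ $13 = $1,014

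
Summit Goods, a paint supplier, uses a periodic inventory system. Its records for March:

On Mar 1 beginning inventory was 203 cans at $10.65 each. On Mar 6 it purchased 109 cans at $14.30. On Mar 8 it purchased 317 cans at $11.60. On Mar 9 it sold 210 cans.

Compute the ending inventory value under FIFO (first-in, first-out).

Mar 9, 210 sold [FIFO — oldest first]: 203 @ $10.65 + 7 @ $14.30 = $2,262.05
Ending inventory: 102 @ $14.30 + 317 @ $11.60 = $5,135.80
Check: goods available $7,397.85 = COGS $2,262.05 + ending $5,135.80

Ending inventory = $5,135.80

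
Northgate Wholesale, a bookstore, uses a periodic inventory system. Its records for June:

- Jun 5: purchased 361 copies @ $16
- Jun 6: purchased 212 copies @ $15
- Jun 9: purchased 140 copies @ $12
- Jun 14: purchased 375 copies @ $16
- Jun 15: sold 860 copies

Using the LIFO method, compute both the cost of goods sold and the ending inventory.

COGS = $12,988; ending inventory = $3,648

Jun 15, 860 sold [LIFO — newest first]: 375 @ $16 + 140 @ $12 + 212 @ $15 + 133 @ $16 = $12,988
Ending inventory: 228 @ $16 = $3,648
Check: goods available $16,636 = COGS $12,988 + ending $3,648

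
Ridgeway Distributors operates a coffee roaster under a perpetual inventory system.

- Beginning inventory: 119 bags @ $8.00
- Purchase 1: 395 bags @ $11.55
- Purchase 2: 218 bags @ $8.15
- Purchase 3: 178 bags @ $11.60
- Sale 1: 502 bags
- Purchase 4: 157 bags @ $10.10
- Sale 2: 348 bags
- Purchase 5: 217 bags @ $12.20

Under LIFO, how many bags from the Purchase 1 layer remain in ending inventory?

Sale 1 (502) [LIFO — newest first]: 178 @ $11.60 + 218 @ $8.15 + 106 @ $11.55 = $5,065.80
Sale 2 (348) [LIFO — newest first]: 157 @ $10.10 + 191 @ $11.55 = $3,791.75
Total COGS = $5,065.80 + $3,791.75 = $8,857.55
Ending inventory: 119 @ $8.00 + 98 @ $11.55 + 217 @ $12.20 = $4,731.30

98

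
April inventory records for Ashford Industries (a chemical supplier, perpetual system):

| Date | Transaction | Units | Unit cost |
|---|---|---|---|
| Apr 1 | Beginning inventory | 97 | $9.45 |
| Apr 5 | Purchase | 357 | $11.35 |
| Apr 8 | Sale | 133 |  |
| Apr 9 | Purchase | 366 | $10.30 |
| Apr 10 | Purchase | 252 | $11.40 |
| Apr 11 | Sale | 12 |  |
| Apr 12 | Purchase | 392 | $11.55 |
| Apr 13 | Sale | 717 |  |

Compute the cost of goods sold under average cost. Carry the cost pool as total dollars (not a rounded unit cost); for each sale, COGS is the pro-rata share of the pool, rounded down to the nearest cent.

COGS = $9,496.50

After Apr 1: 97 on hand, pool $916.65 (≈ $9.4500 each)
After Apr 5: 454 on hand, pool $4,968.60 (≈ $10.9441 each)
Apr 8, sell 133: 133/454 × $4,968.60 → $1,455.55
After Apr 9: 687 on hand, pool $7,282.85 (≈ $10.6009 each)
After Apr 10: 939 on hand, pool $10,155.65 (≈ $10.8154 each)
Apr 11, sell 12: 12/939 × $10,155.65 → $129.78
After Apr 12: 1319 on hand, pool $14,553.47 (≈ $11.0337 each)
Apr 13, sell 717: 717/1319 × $14,553.47 → $7,911.17
Total COGS = $1,455.55 + $129.78 + $7,911.17 = $9,496.50
Ending inventory (cost pool remaining) = $6,642.30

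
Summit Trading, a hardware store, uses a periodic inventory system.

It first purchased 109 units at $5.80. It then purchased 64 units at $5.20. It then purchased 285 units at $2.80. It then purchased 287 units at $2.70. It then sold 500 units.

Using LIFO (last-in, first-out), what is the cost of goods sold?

Sale 1 (500) [LIFO — newest first]: 287 @ $2.70 + 213 @ $2.80 = $1,371.30
Ending inventory: 109 @ $5.80 + 64 @ $5.20 + 72 @ $2.80 = $1,166.60

COGS = $1,371.30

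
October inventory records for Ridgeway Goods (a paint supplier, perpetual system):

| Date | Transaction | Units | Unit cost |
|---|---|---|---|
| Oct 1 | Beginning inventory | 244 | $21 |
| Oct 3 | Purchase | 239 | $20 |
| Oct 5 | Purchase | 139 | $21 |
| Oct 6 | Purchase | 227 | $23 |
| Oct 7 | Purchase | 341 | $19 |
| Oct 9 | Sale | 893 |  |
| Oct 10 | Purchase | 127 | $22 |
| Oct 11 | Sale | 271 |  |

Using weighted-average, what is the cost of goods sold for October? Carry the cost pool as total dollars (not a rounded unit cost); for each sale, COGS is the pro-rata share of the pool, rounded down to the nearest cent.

After Oct 1: 244 on hand, pool $5,124.00 (≈ $21.0000 each)
After Oct 3: 483 on hand, pool $9,904.00 (≈ $20.5052 each)
After Oct 5: 622 on hand, pool $12,823.00 (≈ $20.6158 each)
After Oct 6: 849 on hand, pool $18,044.00 (≈ $21.2532 each)
After Oct 7: 1190 on hand, pool $24,523.00 (≈ $20.6076 each)
Oct 9, sell 893: 893/1190 × $24,523.00 → $18,402.55
After Oct 10: 424 on hand, pool $8,914.45 (≈ $21.0246 each)
Oct 11, sell 271: 271/424 × $8,914.45 → $5,697.67
Total COGS = $18,402.55 + $5,697.67 = $24,100.22
Ending inventory (cost pool remaining) = $3,216.78

COGS = $24,100.22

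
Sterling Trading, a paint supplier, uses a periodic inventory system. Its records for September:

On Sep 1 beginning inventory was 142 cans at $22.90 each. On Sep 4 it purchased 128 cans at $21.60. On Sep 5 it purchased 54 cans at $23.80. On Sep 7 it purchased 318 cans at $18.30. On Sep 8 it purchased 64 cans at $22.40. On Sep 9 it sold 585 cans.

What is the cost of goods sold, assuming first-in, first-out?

Sep 9, 585 sold [FIFO — oldest first]: 142 @ $22.90 + 128 @ $21.60 + 54 @ $23.80 + 261 @ $18.30 = $12,078.10
Ending inventory: 57 @ $18.30 + 64 @ $22.40 = $2,476.70
Check: goods available $14,554.80 = COGS $12,078.10 + ending $2,476.70

COGS = $12,078.10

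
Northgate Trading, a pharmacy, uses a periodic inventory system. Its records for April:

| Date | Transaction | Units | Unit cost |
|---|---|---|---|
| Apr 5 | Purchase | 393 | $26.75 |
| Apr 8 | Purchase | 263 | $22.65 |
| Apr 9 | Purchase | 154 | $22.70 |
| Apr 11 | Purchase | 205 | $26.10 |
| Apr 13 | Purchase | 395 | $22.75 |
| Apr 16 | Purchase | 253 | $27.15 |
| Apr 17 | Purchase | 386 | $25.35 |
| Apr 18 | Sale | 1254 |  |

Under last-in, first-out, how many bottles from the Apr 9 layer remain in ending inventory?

Apr 18, 1254 sold [LIFO — newest first]: 386 @ $25.35 + 253 @ $27.15 + 395 @ $22.75 + 205 @ $26.10 + 15 @ $22.70 = $31,331.30
Ending inventory: 393 @ $26.75 + 263 @ $22.65 + 139 @ $22.70 = $19,625.00
Check: goods available $50,956.30 = COGS $31,331.30 + ending $19,625.00

139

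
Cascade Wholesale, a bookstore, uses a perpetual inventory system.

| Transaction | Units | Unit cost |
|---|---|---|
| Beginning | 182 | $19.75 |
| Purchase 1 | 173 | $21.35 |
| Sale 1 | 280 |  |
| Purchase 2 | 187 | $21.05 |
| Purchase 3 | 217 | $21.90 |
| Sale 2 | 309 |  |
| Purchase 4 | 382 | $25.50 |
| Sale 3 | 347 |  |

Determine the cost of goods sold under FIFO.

COGS = $20,490.20

Sale 1 (280) [FIFO — oldest first]: 182 @ $19.75 + 98 @ $21.35 = $5,686.80
Sale 2 (309) [FIFO — oldest first]: 75 @ $21.35 + 187 @ $21.05 + 47 @ $21.90 = $6,566.90
Sale 3 (347) [FIFO — oldest first]: 170 @ $21.90 + 177 @ $25.50 = $8,236.50
Total COGS = $5,686.80 + $6,566.90 + $8,236.50 = $20,490.20
Ending inventory: 205 @ $25.50 = $5,227.50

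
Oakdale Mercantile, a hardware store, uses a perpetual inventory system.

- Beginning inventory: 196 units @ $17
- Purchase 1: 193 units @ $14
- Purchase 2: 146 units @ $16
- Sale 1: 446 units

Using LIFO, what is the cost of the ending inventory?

Sale 1 (446) [LIFO — newest first]: 146 @ $16 + 193 @ $14 + 107 @ $17 = $6,857
Ending inventory: 89 @ $17 = $1,513
Check: goods available $8,370 = COGS $6,857 + ending $1,513

Ending inventory = $1,513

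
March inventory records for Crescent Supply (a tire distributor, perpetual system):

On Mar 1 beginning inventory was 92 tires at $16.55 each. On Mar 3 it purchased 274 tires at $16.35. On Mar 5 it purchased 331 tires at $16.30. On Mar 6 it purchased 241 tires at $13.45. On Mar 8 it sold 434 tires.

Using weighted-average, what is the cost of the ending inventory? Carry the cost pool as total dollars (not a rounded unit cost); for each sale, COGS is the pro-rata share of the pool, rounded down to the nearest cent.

After Mar 1: 92 on hand, pool $1,522.60 (≈ $16.5500 each)
After Mar 3: 366 on hand, pool $6,002.50 (≈ $16.4003 each)
After Mar 5: 697 on hand, pool $11,397.80 (≈ $16.3527 each)
After Mar 6: 938 on hand, pool $14,639.25 (≈ $15.6069 each)
Mar 8, sell 434: 434/938 × $14,639.25 → $6,773.38
Ending inventory (cost pool remaining) = $7,865.87

Ending inventory = $7,865.87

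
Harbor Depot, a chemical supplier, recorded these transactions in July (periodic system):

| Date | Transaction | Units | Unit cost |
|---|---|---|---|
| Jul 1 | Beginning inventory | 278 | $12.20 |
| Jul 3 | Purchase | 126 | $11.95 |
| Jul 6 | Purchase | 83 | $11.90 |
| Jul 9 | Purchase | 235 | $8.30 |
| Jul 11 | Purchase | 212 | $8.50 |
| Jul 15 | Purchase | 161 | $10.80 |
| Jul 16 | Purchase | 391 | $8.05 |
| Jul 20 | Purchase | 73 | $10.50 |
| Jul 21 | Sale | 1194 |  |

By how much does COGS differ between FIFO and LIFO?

$1,314.15

FIFO COGS: 278 @ $12.20 + 126 @ $11.95 + 83 @ $11.90 + 235 @ $8.30 + 212 @ $8.50 + 161 @ $10.80 + 99 @ $8.05 = $12,173.25
LIFO COGS: 73 @ $10.50 + 391 @ $8.05 + 161 @ $10.80 + 212 @ $8.50 + 235 @ $8.30 + 83 @ $11.90 + 39 @ $11.95 = $10,859.10
Difference = |$12,173.25 − $10,859.10| = $1,314.15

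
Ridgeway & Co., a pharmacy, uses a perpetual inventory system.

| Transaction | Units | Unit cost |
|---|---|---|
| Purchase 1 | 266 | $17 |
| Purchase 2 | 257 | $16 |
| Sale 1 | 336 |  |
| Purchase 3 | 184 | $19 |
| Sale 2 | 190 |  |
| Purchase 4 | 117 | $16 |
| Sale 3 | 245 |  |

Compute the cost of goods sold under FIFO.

Sale 1 (336) [FIFO — oldest first]: 266 @ $17 + 70 @ $16 = $5,642
Sale 2 (190) [FIFO — oldest first]: 187 @ $16 + 3 @ $19 = $3,049
Sale 3 (245) [FIFO — oldest first]: 181 @ $19 + 64 @ $16 = $4,463
Total COGS = $5,642 + $3,049 + $4,463 = $13,154
Ending inventory: 53 @ $16 = $848

COGS = $13,154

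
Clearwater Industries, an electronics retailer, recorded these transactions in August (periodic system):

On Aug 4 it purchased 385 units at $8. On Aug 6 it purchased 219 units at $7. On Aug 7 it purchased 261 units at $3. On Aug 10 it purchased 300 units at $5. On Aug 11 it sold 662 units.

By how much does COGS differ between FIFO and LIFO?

FIFO COGS: 385 @ $8 + 219 @ $7 + 58 @ $3 = $4,787
LIFO COGS: 300 @ $5 + 261 @ $3 + 101 @ $7 = $2,990
Difference = |$4,787 − $2,990| = $1,797

$1,797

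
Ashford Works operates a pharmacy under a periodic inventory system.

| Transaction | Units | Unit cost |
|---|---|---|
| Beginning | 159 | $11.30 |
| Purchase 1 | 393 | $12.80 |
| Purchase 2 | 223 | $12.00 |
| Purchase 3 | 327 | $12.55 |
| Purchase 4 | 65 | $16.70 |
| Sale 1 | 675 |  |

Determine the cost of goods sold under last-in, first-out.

COGS = $8,633.35

Sale 1 (675) [LIFO — newest first]: 65 @ $16.70 + 327 @ $12.55 + 223 @ $12.00 + 60 @ $12.80 = $8,633.35
Ending inventory: 159 @ $11.30 + 333 @ $12.80 = $6,059.10
Check: goods available $14,692.45 = COGS $8,633.35 + ending $6,059.10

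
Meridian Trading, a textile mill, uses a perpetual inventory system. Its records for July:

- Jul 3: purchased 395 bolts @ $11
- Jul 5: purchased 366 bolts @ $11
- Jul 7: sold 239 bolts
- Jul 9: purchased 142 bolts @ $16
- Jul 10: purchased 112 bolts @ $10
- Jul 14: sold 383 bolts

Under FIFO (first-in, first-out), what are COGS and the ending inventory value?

Jul 7, 239 sold [FIFO — oldest first]: 239 @ $11 = $2,629
Jul 14, 383 sold [FIFO — oldest first]: 156 @ $11 + 227 @ $11 = $4,213
Total COGS = $2,629 + $4,213 = $6,842
Ending inventory: 139 @ $11 + 142 @ $16 + 112 @ $10 = $4,921

COGS = $6,842; ending inventory = $4,921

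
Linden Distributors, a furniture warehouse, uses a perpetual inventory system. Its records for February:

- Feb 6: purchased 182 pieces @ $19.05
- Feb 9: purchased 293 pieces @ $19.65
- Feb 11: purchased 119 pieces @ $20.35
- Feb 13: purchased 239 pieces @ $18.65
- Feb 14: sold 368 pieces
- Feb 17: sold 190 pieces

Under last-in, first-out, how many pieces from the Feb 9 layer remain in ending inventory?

Feb 14, 368 sold [LIFO — newest first]: 239 @ $18.65 + 119 @ $20.35 + 10 @ $19.65 = $7,075.50
Feb 17, 190 sold [LIFO — newest first]: 190 @ $19.65 = $3,733.50
Total COGS = $7,075.50 + $3,733.50 = $10,809.00
Ending inventory: 182 @ $19.05 + 93 @ $19.65 = $5,294.55

93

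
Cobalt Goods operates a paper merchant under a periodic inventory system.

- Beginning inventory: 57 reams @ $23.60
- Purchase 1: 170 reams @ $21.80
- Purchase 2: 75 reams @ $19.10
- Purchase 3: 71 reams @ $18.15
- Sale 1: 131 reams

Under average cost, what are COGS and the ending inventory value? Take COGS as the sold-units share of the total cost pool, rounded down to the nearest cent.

Sale 1, sell 131: 131/373 × $7,772.35 → $2,729.69
Ending inventory (cost pool remaining) = $5,042.66

COGS = $2,729.69; ending inventory = $5,042.66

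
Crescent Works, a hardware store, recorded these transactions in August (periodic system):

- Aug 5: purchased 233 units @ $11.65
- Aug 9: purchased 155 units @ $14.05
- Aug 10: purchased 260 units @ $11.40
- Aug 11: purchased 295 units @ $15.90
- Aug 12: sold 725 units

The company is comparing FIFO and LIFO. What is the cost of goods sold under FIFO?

FIFO COGS: 233 @ $11.65 + 155 @ $14.05 + 260 @ $11.40 + 77 @ $15.90 = $9,080.50
LIFO COGS: 295 @ $15.90 + 260 @ $11.40 + 155 @ $14.05 + 15 @ $11.65 = $10,007.00

COGS = $9,080.50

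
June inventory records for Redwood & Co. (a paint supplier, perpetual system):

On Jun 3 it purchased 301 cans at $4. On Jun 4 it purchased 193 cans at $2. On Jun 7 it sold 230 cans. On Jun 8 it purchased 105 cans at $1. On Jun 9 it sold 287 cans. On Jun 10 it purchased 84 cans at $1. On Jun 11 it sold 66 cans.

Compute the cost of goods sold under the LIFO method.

COGS = $1,433

Jun 7, 230 sold [LIFO — newest first]: 193 @ $2 + 37 @ $4 = $534
Jun 9, 287 sold [LIFO — newest first]: 105 @ $1 + 182 @ $4 = $833
Jun 11, 66 sold [LIFO — newest first]: 66 @ $1 = $66
Total COGS = $534 + $833 + $66 = $1,433
Ending inventory: 82 @ $4 + 18 @ $1 = $346
Check: goods available $1,779 = COGS $1,433 + ending $346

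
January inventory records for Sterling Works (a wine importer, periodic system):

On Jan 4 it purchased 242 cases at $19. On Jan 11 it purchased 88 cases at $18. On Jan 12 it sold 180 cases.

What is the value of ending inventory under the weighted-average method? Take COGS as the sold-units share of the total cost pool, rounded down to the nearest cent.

Ending inventory = $2,810.00

Jan 12, sell 180: 180/330 × $6,182.00 → $3,372.00
Ending inventory (cost pool remaining) = $2,810.00
Check: goods available $6,182.00 = COGS $3,372.00 + ending $2,810.00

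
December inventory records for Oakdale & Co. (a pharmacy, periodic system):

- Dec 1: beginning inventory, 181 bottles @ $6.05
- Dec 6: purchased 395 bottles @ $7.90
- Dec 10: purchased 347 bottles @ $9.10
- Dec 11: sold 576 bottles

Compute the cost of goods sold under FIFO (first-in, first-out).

Dec 11, 576 sold [FIFO — oldest first]: 181 @ $6.05 + 395 @ $7.90 = $4,215.55
Ending inventory: 347 @ $9.10 = $3,157.70

COGS = $4,215.55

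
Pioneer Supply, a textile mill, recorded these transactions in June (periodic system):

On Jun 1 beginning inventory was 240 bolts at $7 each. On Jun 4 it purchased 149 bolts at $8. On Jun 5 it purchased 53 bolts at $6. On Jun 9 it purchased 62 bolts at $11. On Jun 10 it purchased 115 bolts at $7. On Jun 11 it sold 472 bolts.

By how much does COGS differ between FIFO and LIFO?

$128

FIFO COGS: 240 @ $7 + 149 @ $8 + 53 @ $6 + 30 @ $11 = $3,520
LIFO COGS: 115 @ $7 + 62 @ $11 + 53 @ $6 + 149 @ $8 + 93 @ $7 = $3,648
Difference = |$3,520 − $3,648| = $128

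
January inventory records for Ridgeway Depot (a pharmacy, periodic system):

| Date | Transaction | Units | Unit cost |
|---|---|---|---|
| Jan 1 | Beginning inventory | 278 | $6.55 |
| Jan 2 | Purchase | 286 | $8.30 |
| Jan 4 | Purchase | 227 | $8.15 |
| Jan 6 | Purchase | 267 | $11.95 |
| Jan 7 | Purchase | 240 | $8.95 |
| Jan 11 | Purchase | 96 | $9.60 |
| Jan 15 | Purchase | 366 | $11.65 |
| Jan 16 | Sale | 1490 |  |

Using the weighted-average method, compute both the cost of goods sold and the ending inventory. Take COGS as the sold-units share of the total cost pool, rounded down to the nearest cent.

Jan 16, sell 1490: 1490/1760 × $16,568.90 → $14,027.08
Ending inventory (cost pool remaining) = $2,541.82
Check: goods available $16,568.90 = COGS $14,027.08 + ending $2,541.82

COGS = $14,027.08; ending inventory = $2,541.82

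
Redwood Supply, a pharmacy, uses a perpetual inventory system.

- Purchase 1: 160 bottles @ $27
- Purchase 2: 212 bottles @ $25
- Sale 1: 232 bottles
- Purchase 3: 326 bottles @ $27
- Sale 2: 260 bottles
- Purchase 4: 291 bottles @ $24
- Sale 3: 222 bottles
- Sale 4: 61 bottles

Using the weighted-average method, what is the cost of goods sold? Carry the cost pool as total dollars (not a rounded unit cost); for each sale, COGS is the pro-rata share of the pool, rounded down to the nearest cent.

COGS = $20,034.26

After Purchase 1: 160 on hand, pool $4,320.00 (≈ $27.0000 each)
After Purchase 2: 372 on hand, pool $9,620.00 (≈ $25.8602 each)
Sale 1, sell 232: 232/372 × $9,620.00 → $5,999.56
After Purchase 3: 466 on hand, pool $12,422.44 (≈ $26.6576 each)
Sale 2, sell 260: 260/466 × $12,422.44 → $6,930.97
After Purchase 4: 497 on hand, pool $12,475.47 (≈ $25.1015 each)
Sale 3, sell 222: 222/497 × $12,475.47 → $5,572.54
Sale 4, sell 61: 61/275 × $6,902.93 → $1,531.19
Total COGS = $5,999.56 + $6,930.97 + $5,572.54 + $1,531.19 = $20,034.26
Ending inventory (cost pool remaining) = $5,371.74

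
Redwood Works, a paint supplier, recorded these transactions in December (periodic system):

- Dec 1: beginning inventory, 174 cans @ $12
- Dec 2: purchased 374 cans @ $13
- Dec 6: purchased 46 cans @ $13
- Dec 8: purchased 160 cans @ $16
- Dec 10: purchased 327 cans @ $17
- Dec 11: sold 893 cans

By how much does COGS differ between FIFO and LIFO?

FIFO COGS: 174 @ $12 + 374 @ $13 + 46 @ $13 + 160 @ $16 + 139 @ $17 = $12,471
LIFO COGS: 327 @ $17 + 160 @ $16 + 46 @ $13 + 360 @ $13 = $13,397
Difference = |$12,471 − $13,397| = $926

$926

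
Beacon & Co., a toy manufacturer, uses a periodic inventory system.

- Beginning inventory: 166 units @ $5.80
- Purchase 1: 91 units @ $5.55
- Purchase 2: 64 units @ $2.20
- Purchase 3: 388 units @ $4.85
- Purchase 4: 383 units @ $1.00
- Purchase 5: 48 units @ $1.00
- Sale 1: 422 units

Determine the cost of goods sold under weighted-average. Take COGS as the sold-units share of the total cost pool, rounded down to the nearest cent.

COGS = $1,451.62

Sale 1, sell 422: 422/1140 × $3,921.45 → $1,451.62
Ending inventory (cost pool remaining) = $2,469.83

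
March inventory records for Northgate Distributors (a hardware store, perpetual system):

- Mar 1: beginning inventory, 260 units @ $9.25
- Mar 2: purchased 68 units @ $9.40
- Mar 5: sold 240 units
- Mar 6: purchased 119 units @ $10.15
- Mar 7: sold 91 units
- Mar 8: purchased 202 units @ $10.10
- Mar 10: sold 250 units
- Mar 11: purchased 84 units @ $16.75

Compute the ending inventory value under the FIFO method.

Ending inventory = $2,093.80

Mar 5, 240 sold [FIFO — oldest first]: 240 @ $9.25 = $2,220.00
Mar 7, 91 sold [FIFO — oldest first]: 20 @ $9.25 + 68 @ $9.40 + 3 @ $10.15 = $854.65
Mar 10, 250 sold [FIFO — oldest first]: 116 @ $10.15 + 134 @ $10.10 = $2,530.80
Total COGS = $2,220.00 + $854.65 + $2,530.80 = $5,605.45
Ending inventory: 68 @ $10.10 + 84 @ $16.75 = $2,093.80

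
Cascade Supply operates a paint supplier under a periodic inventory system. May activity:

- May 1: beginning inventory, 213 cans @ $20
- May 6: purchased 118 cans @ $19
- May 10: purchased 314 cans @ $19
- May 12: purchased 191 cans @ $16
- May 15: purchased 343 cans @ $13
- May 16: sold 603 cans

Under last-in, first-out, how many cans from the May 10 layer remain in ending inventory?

May 16, 603 sold [LIFO — newest first]: 343 @ $13 + 191 @ $16 + 69 @ $19 = $8,826
Ending inventory: 213 @ $20 + 118 @ $19 + 245 @ $19 = $11,157
Check: goods available $19,983 = COGS $8,826 + ending $11,157

245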